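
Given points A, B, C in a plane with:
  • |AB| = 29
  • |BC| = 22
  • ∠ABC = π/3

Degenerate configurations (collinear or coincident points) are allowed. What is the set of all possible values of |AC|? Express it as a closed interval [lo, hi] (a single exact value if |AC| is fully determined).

|AC| = √(687)  (≈ 26.2107)

|AB| ∈ {29}
|BC| ∈ {22}
|AC| ∈ {√(687)}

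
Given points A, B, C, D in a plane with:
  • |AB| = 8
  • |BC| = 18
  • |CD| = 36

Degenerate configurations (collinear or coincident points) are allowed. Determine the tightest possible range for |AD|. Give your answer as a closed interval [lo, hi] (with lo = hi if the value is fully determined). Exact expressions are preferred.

|AD| ∈ [10, 62]  (≈ [10.0000, 62.0000])

|AB| ∈ {8}
|BC| ∈ {18}
|CD| ∈ {36}
|AC| ∈ [10, 26]
|BD| ∈ [18, 54]
|AD| ∈ [10, 62]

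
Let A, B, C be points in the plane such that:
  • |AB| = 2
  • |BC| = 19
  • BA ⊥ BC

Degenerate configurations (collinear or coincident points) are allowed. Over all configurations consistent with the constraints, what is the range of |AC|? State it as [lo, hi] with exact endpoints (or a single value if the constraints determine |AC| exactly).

|AC| = √(365)  (≈ 19.1050)

|AB| ∈ {2}
|BC| ∈ {19}
|AC| ∈ {√(365)}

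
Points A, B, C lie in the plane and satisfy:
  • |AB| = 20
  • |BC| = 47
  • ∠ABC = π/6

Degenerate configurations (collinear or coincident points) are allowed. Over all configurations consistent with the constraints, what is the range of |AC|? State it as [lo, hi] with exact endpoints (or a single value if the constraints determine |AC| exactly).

|AC| = √(2609 - 940·√(3))  (≈ 31.3189)

|AB| ∈ {20}
|BC| ∈ {47}
|AC| ∈ {√(2609 - 940·√(3))}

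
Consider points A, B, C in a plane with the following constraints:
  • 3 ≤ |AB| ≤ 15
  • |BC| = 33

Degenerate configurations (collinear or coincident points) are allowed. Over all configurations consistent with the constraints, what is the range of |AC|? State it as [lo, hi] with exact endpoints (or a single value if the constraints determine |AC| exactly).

|AB| ∈ [3, 15]
|BC| ∈ {33}
|AC| ∈ [18, 48]

|AC| ∈ [18, 48]  (≈ [18.0000, 48.0000])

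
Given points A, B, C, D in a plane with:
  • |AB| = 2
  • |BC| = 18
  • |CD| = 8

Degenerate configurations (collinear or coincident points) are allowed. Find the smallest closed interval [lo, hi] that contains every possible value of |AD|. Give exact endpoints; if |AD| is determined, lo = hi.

|AD| ∈ [8, 28]  (≈ [8.0000, 28.0000])

|AB| ∈ {2}
|BC| ∈ {18}
|CD| ∈ {8}
|AC| ∈ [16, 20]
|BD| ∈ [10, 26]
|AD| ∈ [8, 28]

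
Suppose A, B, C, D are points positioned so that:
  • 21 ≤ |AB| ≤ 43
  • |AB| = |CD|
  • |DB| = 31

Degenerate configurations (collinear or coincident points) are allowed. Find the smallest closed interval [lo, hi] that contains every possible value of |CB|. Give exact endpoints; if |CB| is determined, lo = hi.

|AB| ∈ [21, 43]
|BD| ∈ {31}
|CD| ∈ [21, 43]
|AD| ∈ [0, 74]
|BC| ∈ [0, 74]
|AC| ∈ [0, 117]

|CB| ∈ [0, 74]  (≈ [0.0000, 74.0000])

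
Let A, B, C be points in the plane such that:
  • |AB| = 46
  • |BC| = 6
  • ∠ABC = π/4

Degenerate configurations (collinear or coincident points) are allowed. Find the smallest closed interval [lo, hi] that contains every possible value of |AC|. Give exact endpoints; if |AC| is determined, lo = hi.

|AB| ∈ {46}
|BC| ∈ {6}
|AC| ∈ {2·√(538 - 69·√(2))}

|AC| = 2·√(538 - 69·√(2))  (≈ 41.9723)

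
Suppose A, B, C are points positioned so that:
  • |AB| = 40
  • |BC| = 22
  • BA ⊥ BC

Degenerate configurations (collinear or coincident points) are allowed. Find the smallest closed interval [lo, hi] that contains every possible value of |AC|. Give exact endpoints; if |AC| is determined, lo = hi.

|AB| ∈ {40}
|BC| ∈ {22}
|AC| ∈ {2·√(521)}

|AC| = 2·√(521)  (≈ 45.6508)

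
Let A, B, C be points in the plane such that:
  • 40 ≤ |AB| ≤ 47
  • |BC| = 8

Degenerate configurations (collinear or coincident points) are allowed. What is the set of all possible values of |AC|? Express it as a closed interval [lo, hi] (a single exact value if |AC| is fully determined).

|AB| ∈ [40, 47]
|BC| ∈ {8}
|AC| ∈ [32, 55]

|AC| ∈ [32, 55]  (≈ [32.0000, 55.0000])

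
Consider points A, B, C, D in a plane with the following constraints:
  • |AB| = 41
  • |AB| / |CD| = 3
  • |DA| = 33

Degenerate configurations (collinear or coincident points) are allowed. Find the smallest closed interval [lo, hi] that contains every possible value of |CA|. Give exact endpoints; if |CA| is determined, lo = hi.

|AB| ∈ {41}
|AD| ∈ {33}
|CD| ∈ {41/3}
|BD| ∈ [8, 74]
|AC| ∈ [58/3, 140/3]
|BC| ∈ [0, 263/3]

|CA| ∈ [58/3, 140/3]  (≈ [19.3333, 46.6667])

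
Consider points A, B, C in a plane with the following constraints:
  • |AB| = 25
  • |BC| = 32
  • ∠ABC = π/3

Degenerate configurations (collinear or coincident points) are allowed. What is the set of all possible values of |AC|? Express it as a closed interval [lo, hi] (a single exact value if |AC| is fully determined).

|AB| ∈ {25}
|BC| ∈ {32}
|AC| ∈ {√(849)}

|AC| = √(849)  (≈ 29.1376)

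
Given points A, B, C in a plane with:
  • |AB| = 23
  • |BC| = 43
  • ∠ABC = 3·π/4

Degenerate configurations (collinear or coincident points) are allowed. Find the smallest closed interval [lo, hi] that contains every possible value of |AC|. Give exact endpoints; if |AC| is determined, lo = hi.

|AC| = √(989·√(2) + 2378)  (≈ 61.4545)

|AB| ∈ {23}
|BC| ∈ {43}
|AC| ∈ {√(989·√(2) + 2378)}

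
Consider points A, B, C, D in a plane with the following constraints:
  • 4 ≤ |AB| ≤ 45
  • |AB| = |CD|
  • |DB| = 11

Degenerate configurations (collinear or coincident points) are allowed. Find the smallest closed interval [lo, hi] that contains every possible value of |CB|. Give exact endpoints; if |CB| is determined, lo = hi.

|CB| ∈ [0, 56]  (≈ [0.0000, 56.0000])

|AB| ∈ [4, 45]
|BD| ∈ {11}
|CD| ∈ [4, 45]
|AD| ∈ [0, 56]
|BC| ∈ [0, 56]
|AC| ∈ [0, 101]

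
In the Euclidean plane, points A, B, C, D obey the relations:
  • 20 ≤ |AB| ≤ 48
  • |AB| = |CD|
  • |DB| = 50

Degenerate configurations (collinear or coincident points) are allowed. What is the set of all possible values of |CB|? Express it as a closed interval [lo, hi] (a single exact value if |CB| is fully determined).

|AB| ∈ [20, 48]
|BD| ∈ {50}
|CD| ∈ [20, 48]
|AD| ∈ [2, 98]
|BC| ∈ [2, 98]
|AC| ∈ [0, 146]

|CB| ∈ [2, 98]  (≈ [2.0000, 98.0000])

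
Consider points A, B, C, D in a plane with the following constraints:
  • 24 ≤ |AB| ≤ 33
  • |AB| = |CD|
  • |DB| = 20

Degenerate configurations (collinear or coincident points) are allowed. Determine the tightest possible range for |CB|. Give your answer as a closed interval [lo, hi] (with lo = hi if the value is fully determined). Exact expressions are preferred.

|AB| ∈ [24, 33]
|BD| ∈ {20}
|CD| ∈ [24, 33]
|AD| ∈ [4, 53]
|BC| ∈ [4, 53]
|AC| ∈ [0, 86]

|CB| ∈ [4, 53]  (≈ [4.0000, 53.0000])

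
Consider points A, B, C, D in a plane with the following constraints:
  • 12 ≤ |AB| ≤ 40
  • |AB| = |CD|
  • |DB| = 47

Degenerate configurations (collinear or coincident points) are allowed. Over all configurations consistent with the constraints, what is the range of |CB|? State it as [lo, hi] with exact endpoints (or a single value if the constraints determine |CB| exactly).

|CB| ∈ [7, 87]  (≈ [7.0000, 87.0000])

|AB| ∈ [12, 40]
|BD| ∈ {47}
|CD| ∈ [12, 40]
|AD| ∈ [7, 87]
|BC| ∈ [7, 87]
|AC| ∈ [0, 127]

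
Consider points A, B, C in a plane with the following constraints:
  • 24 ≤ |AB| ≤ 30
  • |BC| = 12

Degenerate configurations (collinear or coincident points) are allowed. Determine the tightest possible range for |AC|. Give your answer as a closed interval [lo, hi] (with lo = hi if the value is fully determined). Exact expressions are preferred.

|AB| ∈ [24, 30]
|BC| ∈ {12}
|AC| ∈ [12, 42]

|AC| ∈ [12, 42]  (≈ [12.0000, 42.0000])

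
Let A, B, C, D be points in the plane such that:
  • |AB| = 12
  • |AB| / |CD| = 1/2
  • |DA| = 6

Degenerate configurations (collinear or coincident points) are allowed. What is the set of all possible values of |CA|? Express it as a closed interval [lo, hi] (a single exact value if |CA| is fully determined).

|AB| ∈ {12}
|AD| ∈ {6}
|CD| ∈ {24}
|BD| ∈ [6, 18]
|AC| ∈ [18, 30]
|BC| ∈ [6, 42]

|CA| ∈ [18, 30]  (≈ [18.0000, 30.0000])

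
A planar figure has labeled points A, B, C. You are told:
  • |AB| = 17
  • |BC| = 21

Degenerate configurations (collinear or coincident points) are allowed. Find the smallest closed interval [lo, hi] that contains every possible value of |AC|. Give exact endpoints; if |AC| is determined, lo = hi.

|AC| ∈ [4, 38]  (≈ [4.0000, 38.0000])

|AB| ∈ {17}
|BC| ∈ {21}
|AC| ∈ [4, 38]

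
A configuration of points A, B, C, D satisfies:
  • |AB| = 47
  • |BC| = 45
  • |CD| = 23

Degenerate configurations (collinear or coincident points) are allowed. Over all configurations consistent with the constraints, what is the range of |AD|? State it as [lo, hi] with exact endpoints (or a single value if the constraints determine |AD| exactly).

|AD| ∈ [0, 115]  (≈ [0.0000, 115.0000])

|AB| ∈ {47}
|BC| ∈ {45}
|CD| ∈ {23}
|AC| ∈ [2, 92]
|BD| ∈ [22, 68]
|AD| ∈ [0, 115]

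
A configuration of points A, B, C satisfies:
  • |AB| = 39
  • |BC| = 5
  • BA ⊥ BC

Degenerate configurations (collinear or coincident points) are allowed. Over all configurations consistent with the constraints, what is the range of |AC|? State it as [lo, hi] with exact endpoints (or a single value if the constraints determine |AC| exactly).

|AB| ∈ {39}
|BC| ∈ {5}
|AC| ∈ {√(1546)}

|AC| = √(1546)  (≈ 39.3192)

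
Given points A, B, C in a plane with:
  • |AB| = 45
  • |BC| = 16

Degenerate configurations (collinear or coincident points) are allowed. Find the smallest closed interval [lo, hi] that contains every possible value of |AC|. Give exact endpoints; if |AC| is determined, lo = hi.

|AB| ∈ {45}
|BC| ∈ {16}
|AC| ∈ [29, 61]

|AC| ∈ [29, 61]  (≈ [29.0000, 61.0000])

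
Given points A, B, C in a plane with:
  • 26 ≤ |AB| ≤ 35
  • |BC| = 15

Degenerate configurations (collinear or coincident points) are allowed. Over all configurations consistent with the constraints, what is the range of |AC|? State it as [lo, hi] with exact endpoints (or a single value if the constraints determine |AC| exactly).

|AC| ∈ [11, 50]  (≈ [11.0000, 50.0000])

|AB| ∈ [26, 35]
|BC| ∈ {15}
|AC| ∈ [11, 50]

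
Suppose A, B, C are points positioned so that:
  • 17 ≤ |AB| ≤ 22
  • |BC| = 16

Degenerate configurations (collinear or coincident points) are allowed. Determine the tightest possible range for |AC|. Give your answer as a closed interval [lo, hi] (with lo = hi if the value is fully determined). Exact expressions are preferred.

|AB| ∈ [17, 22]
|BC| ∈ {16}
|AC| ∈ [1, 38]

|AC| ∈ [1, 38]  (≈ [1.0000, 38.0000])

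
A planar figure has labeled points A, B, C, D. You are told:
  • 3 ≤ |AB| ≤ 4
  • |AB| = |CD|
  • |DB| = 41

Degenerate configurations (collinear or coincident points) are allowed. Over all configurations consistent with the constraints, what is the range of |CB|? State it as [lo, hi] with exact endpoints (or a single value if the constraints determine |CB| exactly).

|CB| ∈ [37, 45]  (≈ [37.0000, 45.0000])

|AB| ∈ [3, 4]
|BD| ∈ {41}
|CD| ∈ [3, 4]
|AD| ∈ [37, 45]
|BC| ∈ [37, 45]
|AC| ∈ [33, 49]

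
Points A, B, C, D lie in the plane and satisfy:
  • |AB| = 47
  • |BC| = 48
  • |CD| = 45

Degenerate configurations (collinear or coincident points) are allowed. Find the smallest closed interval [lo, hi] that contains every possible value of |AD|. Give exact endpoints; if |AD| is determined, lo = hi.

|AB| ∈ {47}
|BC| ∈ {48}
|CD| ∈ {45}
|AC| ∈ [1, 95]
|BD| ∈ [3, 93]
|AD| ∈ [0, 140]

|AD| ∈ [0, 140]  (≈ [0.0000, 140.0000])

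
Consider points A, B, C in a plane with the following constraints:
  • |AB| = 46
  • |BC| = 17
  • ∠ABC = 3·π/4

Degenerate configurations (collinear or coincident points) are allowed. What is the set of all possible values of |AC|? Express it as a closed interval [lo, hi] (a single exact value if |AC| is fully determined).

|AB| ∈ {46}
|BC| ∈ {17}
|AC| ∈ {√(782·√(2) + 2405)}

|AC| = √(782·√(2) + 2405)  (≈ 59.2530)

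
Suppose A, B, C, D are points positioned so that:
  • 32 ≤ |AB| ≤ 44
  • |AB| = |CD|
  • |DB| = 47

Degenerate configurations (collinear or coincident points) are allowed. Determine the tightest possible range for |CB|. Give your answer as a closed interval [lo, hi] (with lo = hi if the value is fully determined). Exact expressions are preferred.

|CB| ∈ [3, 91]  (≈ [3.0000, 91.0000])

|AB| ∈ [32, 44]
|BD| ∈ {47}
|CD| ∈ [32, 44]
|AD| ∈ [3, 91]
|BC| ∈ [3, 91]
|AC| ∈ [0, 135]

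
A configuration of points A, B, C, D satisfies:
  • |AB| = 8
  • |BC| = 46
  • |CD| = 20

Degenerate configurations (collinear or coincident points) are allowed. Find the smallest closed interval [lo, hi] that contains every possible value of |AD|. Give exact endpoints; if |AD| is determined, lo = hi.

|AD| ∈ [18, 74]  (≈ [18.0000, 74.0000])

|AB| ∈ {8}
|BC| ∈ {46}
|CD| ∈ {20}
|AC| ∈ [38, 54]
|BD| ∈ [26, 66]
|AD| ∈ [18, 74]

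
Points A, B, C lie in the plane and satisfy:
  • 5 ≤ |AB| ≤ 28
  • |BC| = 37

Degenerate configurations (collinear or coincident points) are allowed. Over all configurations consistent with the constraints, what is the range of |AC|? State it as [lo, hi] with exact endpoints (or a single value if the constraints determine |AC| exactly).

|AB| ∈ [5, 28]
|BC| ∈ {37}
|AC| ∈ [9, 65]

|AC| ∈ [9, 65]  (≈ [9.0000, 65.0000])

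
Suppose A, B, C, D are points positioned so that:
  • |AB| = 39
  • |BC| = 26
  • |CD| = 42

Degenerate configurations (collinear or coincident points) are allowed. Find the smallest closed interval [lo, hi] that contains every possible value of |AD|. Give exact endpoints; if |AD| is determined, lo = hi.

|AD| ∈ [0, 107]  (≈ [0.0000, 107.0000])

|AB| ∈ {39}
|BC| ∈ {26}
|CD| ∈ {42}
|AC| ∈ [13, 65]
|BD| ∈ [16, 68]
|AD| ∈ [0, 107]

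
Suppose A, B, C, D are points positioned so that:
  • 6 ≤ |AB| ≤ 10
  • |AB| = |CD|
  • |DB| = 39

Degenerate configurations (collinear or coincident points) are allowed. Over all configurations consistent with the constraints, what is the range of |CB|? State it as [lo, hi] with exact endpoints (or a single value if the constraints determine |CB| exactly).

|AB| ∈ [6, 10]
|BD| ∈ {39}
|CD| ∈ [6, 10]
|AD| ∈ [29, 49]
|BC| ∈ [29, 49]
|AC| ∈ [19, 59]

|CB| ∈ [29, 49]  (≈ [29.0000, 49.0000])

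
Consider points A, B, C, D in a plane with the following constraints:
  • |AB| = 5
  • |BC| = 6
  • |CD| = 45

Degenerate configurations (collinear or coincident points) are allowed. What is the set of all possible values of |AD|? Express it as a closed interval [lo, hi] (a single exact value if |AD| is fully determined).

|AD| ∈ [34, 56]  (≈ [34.0000, 56.0000])

|AB| ∈ {5}
|BC| ∈ {6}
|CD| ∈ {45}
|AC| ∈ [1, 11]
|BD| ∈ [39, 51]
|AD| ∈ [34, 56]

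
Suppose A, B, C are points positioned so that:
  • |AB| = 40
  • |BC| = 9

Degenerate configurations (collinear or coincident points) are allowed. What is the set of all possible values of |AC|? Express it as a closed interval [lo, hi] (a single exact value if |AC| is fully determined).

|AC| ∈ [31, 49]  (≈ [31.0000, 49.0000])

|AB| ∈ {40}
|BC| ∈ {9}
|AC| ∈ [31, 49]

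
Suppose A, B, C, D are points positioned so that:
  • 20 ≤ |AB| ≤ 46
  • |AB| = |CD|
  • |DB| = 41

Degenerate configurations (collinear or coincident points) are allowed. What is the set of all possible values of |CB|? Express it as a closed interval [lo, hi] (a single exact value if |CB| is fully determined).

|CB| ∈ [0, 87]  (≈ [0.0000, 87.0000])

|AB| ∈ [20, 46]
|BD| ∈ {41}
|CD| ∈ [20, 46]
|AD| ∈ [0, 87]
|BC| ∈ [0, 87]
|AC| ∈ [0, 133]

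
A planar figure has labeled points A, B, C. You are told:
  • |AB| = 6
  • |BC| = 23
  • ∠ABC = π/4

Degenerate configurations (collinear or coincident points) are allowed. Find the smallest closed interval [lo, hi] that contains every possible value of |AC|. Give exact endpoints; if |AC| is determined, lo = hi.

|AC| = √(565 - 138·√(2))  (≈ 19.2312)

|AB| ∈ {6}
|BC| ∈ {23}
|AC| ∈ {√(565 - 138·√(2))}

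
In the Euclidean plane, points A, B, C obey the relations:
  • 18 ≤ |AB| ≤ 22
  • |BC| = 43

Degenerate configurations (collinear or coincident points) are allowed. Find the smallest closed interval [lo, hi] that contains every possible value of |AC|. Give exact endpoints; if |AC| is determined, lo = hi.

|AB| ∈ [18, 22]
|BC| ∈ {43}
|AC| ∈ [21, 65]

|AC| ∈ [21, 65]  (≈ [21.0000, 65.0000])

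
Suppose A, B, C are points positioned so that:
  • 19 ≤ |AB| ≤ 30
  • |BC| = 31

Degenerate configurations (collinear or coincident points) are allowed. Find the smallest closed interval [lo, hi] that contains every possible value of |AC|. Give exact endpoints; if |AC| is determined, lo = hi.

|AC| ∈ [1, 61]  (≈ [1.0000, 61.0000])

|AB| ∈ [19, 30]
|BC| ∈ {31}
|AC| ∈ [1, 61]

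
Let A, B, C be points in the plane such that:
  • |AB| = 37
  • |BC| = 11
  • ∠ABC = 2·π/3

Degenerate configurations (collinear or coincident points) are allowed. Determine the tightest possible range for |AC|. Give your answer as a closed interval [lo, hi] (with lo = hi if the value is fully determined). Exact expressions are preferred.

|AB| ∈ {37}
|BC| ∈ {11}
|AC| ∈ {√(1897)}

|AC| = √(1897)  (≈ 43.5546)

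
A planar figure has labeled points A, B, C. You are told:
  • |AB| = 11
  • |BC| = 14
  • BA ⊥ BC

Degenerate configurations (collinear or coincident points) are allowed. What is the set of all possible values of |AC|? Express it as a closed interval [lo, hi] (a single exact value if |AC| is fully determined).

|AC| = √(317)  (≈ 17.8045)

|AB| ∈ {11}
|BC| ∈ {14}
|AC| ∈ {√(317)}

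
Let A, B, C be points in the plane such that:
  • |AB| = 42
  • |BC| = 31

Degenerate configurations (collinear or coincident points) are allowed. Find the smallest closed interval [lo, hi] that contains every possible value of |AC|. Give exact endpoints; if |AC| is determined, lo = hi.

|AB| ∈ {42}
|BC| ∈ {31}
|AC| ∈ [11, 73]

|AC| ∈ [11, 73]  (≈ [11.0000, 73.0000])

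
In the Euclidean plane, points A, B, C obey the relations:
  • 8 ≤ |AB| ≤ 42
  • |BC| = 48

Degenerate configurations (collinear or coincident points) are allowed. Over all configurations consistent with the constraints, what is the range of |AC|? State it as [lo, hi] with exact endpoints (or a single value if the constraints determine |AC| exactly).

|AC| ∈ [6, 90]  (≈ [6.0000, 90.0000])

|AB| ∈ [8, 42]
|BC| ∈ {48}
|AC| ∈ [6, 90]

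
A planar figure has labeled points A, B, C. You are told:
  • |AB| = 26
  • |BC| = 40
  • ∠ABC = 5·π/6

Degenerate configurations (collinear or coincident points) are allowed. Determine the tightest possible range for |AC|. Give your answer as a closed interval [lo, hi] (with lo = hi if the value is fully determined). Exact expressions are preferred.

|AC| = 2·√(260·√(3) + 569)  (≈ 63.8540)

|AB| ∈ {26}
|BC| ∈ {40}
|AC| ∈ {2·√(260·√(3) + 569)}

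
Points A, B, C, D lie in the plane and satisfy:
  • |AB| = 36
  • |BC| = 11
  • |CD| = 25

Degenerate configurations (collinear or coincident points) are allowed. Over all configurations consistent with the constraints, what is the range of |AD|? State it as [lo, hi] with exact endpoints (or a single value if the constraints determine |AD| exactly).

|AB| ∈ {36}
|BC| ∈ {11}
|CD| ∈ {25}
|AC| ∈ [25, 47]
|BD| ∈ [14, 36]
|AD| ∈ [0, 72]

|AD| ∈ [0, 72]  (≈ [0.0000, 72.0000])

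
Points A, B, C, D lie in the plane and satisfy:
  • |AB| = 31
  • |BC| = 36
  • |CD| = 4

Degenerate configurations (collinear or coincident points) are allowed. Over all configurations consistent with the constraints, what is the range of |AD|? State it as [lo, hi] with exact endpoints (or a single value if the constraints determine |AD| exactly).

|AB| ∈ {31}
|BC| ∈ {36}
|CD| ∈ {4}
|AC| ∈ [5, 67]
|BD| ∈ [32, 40]
|AD| ∈ [1, 71]

|AD| ∈ [1, 71]  (≈ [1.0000, 71.0000])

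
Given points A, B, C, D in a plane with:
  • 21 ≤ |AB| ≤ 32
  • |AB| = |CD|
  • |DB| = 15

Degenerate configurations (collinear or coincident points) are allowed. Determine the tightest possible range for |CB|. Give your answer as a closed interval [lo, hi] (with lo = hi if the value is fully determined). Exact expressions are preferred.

|AB| ∈ [21, 32]
|BD| ∈ {15}
|CD| ∈ [21, 32]
|AD| ∈ [6, 47]
|BC| ∈ [6, 47]
|AC| ∈ [0, 79]

|CB| ∈ [6, 47]  (≈ [6.0000, 47.0000])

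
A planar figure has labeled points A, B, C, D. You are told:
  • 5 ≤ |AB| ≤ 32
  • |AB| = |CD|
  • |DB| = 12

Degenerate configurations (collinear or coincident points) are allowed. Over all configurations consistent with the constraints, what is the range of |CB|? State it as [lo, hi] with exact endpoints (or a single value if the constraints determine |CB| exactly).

|CB| ∈ [0, 44]  (≈ [0.0000, 44.0000])

|AB| ∈ [5, 32]
|BD| ∈ {12}
|CD| ∈ [5, 32]
|AD| ∈ [0, 44]
|BC| ∈ [0, 44]
|AC| ∈ [0, 76]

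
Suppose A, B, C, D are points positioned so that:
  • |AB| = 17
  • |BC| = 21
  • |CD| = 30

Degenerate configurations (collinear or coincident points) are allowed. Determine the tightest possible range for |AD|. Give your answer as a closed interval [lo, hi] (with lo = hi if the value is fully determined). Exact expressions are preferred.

|AB| ∈ {17}
|BC| ∈ {21}
|CD| ∈ {30}
|AC| ∈ [4, 38]
|BD| ∈ [9, 51]
|AD| ∈ [0, 68]

|AD| ∈ [0, 68]  (≈ [0.0000, 68.0000])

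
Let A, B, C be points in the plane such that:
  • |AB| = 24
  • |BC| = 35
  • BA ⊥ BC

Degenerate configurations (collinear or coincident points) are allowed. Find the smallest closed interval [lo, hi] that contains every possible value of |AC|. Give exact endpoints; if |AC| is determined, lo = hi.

|AC| = √(1801)  (≈ 42.4382)

|AB| ∈ {24}
|BC| ∈ {35}
|AC| ∈ {√(1801)}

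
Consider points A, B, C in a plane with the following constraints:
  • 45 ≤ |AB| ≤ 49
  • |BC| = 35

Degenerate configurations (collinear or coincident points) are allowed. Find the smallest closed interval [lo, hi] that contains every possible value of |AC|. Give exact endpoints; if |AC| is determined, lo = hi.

|AB| ∈ [45, 49]
|BC| ∈ {35}
|AC| ∈ [10, 84]

|AC| ∈ [10, 84]  (≈ [10.0000, 84.0000])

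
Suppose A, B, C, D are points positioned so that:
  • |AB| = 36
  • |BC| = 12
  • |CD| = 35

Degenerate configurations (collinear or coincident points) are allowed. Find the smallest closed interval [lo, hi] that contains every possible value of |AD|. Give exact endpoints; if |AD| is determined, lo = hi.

|AB| ∈ {36}
|BC| ∈ {12}
|CD| ∈ {35}
|AC| ∈ [24, 48]
|BD| ∈ [23, 47]
|AD| ∈ [0, 83]

|AD| ∈ [0, 83]  (≈ [0.0000, 83.0000])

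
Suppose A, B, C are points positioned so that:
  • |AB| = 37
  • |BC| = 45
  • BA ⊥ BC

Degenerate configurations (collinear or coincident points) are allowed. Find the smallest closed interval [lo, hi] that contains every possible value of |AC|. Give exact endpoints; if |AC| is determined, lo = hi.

|AC| = √(3394)  (≈ 58.2580)

|AB| ∈ {37}
|BC| ∈ {45}
|AC| ∈ {√(3394)}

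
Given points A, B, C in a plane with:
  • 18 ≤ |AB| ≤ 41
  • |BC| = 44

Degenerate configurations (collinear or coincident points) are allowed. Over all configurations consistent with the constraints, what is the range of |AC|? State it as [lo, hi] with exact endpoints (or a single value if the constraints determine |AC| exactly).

|AC| ∈ [3, 85]  (≈ [3.0000, 85.0000])

|AB| ∈ [18, 41]
|BC| ∈ {44}
|AC| ∈ [3, 85]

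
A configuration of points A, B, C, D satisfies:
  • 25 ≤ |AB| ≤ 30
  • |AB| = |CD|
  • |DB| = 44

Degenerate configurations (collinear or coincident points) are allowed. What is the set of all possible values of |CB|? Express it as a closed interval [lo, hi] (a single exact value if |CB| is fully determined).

|AB| ∈ [25, 30]
|BD| ∈ {44}
|CD| ∈ [25, 30]
|AD| ∈ [14, 74]
|BC| ∈ [14, 74]
|AC| ∈ [0, 104]

|CB| ∈ [14, 74]  (≈ [14.0000, 74.0000])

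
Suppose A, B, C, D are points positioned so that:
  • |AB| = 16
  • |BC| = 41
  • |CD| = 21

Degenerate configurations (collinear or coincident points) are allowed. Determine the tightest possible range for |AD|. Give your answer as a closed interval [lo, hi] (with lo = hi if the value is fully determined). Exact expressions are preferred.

|AB| ∈ {16}
|BC| ∈ {41}
|CD| ∈ {21}
|AC| ∈ [25, 57]
|BD| ∈ [20, 62]
|AD| ∈ [4, 78]

|AD| ∈ [4, 78]  (≈ [4.0000, 78.0000])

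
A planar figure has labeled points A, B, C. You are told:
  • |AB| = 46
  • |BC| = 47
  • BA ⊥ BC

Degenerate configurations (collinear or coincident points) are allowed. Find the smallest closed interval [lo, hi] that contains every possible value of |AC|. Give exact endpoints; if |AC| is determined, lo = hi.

|AC| = 5·√(173)  (≈ 65.7647)

|AB| ∈ {46}
|BC| ∈ {47}
|AC| ∈ {5·√(173)}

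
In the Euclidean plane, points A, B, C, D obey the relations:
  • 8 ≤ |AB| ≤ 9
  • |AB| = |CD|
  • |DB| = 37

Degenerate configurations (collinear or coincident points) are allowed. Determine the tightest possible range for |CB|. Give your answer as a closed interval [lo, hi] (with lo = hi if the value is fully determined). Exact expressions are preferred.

|CB| ∈ [28, 46]  (≈ [28.0000, 46.0000])

|AB| ∈ [8, 9]
|BD| ∈ {37}
|CD| ∈ [8, 9]
|AD| ∈ [28, 46]
|BC| ∈ [28, 46]
|AC| ∈ [19, 55]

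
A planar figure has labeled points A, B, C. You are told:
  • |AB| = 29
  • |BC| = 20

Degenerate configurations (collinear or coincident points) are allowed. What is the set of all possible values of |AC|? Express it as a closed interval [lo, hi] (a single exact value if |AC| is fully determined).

|AB| ∈ {29}
|BC| ∈ {20}
|AC| ∈ [9, 49]

|AC| ∈ [9, 49]  (≈ [9.0000, 49.0000])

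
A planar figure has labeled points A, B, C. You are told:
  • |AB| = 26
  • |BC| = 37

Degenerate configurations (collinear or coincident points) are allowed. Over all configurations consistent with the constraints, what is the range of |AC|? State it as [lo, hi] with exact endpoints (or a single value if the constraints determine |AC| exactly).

|AC| ∈ [11, 63]  (≈ [11.0000, 63.0000])

|AB| ∈ {26}
|BC| ∈ {37}
|AC| ∈ [11, 63]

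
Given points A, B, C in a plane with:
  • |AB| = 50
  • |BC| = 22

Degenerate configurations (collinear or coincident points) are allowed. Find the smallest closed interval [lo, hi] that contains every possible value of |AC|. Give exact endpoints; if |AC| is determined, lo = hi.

|AB| ∈ {50}
|BC| ∈ {22}
|AC| ∈ [28, 72]

|AC| ∈ [28, 72]  (≈ [28.0000, 72.0000])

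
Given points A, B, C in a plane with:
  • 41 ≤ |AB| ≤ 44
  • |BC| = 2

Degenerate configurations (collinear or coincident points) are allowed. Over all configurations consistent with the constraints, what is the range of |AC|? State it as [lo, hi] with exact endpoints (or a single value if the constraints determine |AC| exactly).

|AC| ∈ [39, 46]  (≈ [39.0000, 46.0000])

|AB| ∈ [41, 44]
|BC| ∈ {2}
|AC| ∈ [39, 46]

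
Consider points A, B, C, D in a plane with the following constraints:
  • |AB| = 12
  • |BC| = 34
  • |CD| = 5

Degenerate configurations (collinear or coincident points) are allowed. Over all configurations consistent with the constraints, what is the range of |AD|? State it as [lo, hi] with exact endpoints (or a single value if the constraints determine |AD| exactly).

|AB| ∈ {12}
|BC| ∈ {34}
|CD| ∈ {5}
|AC| ∈ [22, 46]
|BD| ∈ [29, 39]
|AD| ∈ [17, 51]

|AD| ∈ [17, 51]  (≈ [17.0000, 51.0000])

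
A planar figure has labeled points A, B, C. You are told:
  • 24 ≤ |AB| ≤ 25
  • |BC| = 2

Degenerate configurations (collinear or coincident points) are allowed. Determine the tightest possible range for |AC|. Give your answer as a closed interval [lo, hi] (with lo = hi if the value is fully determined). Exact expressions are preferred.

|AB| ∈ [24, 25]
|BC| ∈ {2}
|AC| ∈ [22, 27]

|AC| ∈ [22, 27]  (≈ [22.0000, 27.0000])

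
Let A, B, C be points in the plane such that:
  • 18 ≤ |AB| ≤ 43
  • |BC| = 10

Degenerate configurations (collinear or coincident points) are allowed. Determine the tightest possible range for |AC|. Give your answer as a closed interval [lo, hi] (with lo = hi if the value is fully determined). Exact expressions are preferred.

|AC| ∈ [8, 53]  (≈ [8.0000, 53.0000])

|AB| ∈ [18, 43]
|BC| ∈ {10}
|AC| ∈ [8, 53]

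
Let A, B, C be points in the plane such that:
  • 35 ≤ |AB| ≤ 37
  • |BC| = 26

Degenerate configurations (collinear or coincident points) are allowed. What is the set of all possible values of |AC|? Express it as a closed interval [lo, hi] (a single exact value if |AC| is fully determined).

|AB| ∈ [35, 37]
|BC| ∈ {26}
|AC| ∈ [9, 63]

|AC| ∈ [9, 63]  (≈ [9.0000, 63.0000])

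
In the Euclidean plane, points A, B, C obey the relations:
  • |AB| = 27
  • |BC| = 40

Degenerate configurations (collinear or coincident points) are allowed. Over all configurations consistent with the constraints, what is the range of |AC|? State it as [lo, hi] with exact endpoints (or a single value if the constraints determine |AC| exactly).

|AC| ∈ [13, 67]  (≈ [13.0000, 67.0000])

|AB| ∈ {27}
|BC| ∈ {40}
|AC| ∈ [13, 67]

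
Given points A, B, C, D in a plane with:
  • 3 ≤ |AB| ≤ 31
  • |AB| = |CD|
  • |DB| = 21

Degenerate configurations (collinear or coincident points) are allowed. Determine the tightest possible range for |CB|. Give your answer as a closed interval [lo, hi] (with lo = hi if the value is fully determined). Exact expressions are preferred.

|CB| ∈ [0, 52]  (≈ [0.0000, 52.0000])

|AB| ∈ [3, 31]
|BD| ∈ {21}
|CD| ∈ [3, 31]
|AD| ∈ [0, 52]
|BC| ∈ [0, 52]
|AC| ∈ [0, 83]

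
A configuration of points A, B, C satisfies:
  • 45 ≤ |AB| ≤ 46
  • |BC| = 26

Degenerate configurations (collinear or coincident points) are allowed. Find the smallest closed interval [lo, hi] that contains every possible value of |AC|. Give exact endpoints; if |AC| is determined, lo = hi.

|AB| ∈ [45, 46]
|BC| ∈ {26}
|AC| ∈ [19, 72]

|AC| ∈ [19, 72]  (≈ [19.0000, 72.0000])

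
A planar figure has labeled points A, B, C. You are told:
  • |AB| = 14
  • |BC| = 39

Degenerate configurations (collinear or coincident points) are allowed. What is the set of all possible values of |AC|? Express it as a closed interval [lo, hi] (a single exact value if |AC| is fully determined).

|AB| ∈ {14}
|BC| ∈ {39}
|AC| ∈ [25, 53]

|AC| ∈ [25, 53]  (≈ [25.0000, 53.0000])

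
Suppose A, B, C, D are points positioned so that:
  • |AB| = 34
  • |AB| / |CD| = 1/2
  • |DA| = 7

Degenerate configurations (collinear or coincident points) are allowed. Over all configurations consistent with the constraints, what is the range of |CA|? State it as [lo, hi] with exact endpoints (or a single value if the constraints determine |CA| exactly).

|AB| ∈ {34}
|AD| ∈ {7}
|CD| ∈ {68}
|BD| ∈ [27, 41]
|AC| ∈ [61, 75]
|BC| ∈ [27, 109]

|CA| ∈ [61, 75]  (≈ [61.0000, 75.0000])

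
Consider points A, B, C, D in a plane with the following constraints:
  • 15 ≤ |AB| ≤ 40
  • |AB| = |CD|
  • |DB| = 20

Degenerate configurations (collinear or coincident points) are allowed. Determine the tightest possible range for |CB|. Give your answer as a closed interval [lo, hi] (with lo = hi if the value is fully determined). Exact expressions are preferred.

|CB| ∈ [0, 60]  (≈ [0.0000, 60.0000])

|AB| ∈ [15, 40]
|BD| ∈ {20}
|CD| ∈ [15, 40]
|AD| ∈ [0, 60]
|BC| ∈ [0, 60]
|AC| ∈ [0, 100]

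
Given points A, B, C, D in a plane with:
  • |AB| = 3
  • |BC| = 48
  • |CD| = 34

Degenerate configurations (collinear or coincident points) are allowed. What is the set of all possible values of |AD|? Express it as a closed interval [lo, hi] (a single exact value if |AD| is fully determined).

|AB| ∈ {3}
|BC| ∈ {48}
|CD| ∈ {34}
|AC| ∈ [45, 51]
|BD| ∈ [14, 82]
|AD| ∈ [11, 85]

|AD| ∈ [11, 85]  (≈ [11.0000, 85.0000])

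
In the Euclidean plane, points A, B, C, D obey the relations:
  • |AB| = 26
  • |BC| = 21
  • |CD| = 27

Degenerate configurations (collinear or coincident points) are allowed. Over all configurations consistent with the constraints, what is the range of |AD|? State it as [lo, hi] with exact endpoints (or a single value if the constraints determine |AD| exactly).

|AD| ∈ [0, 74]  (≈ [0.0000, 74.0000])

|AB| ∈ {26}
|BC| ∈ {21}
|CD| ∈ {27}
|AC| ∈ [5, 47]
|BD| ∈ [6, 48]
|AD| ∈ [0, 74]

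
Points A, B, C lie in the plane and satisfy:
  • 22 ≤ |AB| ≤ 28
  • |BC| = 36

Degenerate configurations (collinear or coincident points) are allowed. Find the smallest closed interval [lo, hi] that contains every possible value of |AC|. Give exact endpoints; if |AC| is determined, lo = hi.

|AB| ∈ [22, 28]
|BC| ∈ {36}
|AC| ∈ [8, 64]

|AC| ∈ [8, 64]  (≈ [8.0000, 64.0000])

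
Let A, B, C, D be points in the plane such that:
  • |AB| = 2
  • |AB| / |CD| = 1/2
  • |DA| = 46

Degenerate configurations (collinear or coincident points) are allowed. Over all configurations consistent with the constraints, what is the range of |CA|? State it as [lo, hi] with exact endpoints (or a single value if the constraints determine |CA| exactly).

|CA| ∈ [42, 50]  (≈ [42.0000, 50.0000])

|AB| ∈ {2}
|AD| ∈ {46}
|CD| ∈ {4}
|BD| ∈ [44, 48]
|AC| ∈ [42, 50]
|BC| ∈ [40, 52]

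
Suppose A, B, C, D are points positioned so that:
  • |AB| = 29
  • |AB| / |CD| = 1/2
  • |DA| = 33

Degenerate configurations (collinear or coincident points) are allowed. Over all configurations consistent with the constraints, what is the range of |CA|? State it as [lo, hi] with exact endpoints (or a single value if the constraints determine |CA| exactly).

|CA| ∈ [25, 91]  (≈ [25.0000, 91.0000])

|AB| ∈ {29}
|AD| ∈ {33}
|CD| ∈ {58}
|BD| ∈ [4, 62]
|AC| ∈ [25, 91]
|BC| ∈ [0, 120]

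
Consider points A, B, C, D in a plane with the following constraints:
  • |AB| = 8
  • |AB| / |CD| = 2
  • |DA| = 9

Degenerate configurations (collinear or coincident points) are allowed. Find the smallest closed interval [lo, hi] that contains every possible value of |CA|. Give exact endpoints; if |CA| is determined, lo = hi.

|AB| ∈ {8}
|AD| ∈ {9}
|CD| ∈ {4}
|BD| ∈ [1, 17]
|AC| ∈ [5, 13]
|BC| ∈ [0, 21]

|CA| ∈ [5, 13]  (≈ [5.0000, 13.0000])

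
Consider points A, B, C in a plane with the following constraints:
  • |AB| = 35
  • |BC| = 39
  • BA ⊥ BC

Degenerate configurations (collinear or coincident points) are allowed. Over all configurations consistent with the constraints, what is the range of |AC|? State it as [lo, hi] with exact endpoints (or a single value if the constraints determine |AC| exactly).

|AB| ∈ {35}
|BC| ∈ {39}
|AC| ∈ {√(2746)}

|AC| = √(2746)  (≈ 52.4023)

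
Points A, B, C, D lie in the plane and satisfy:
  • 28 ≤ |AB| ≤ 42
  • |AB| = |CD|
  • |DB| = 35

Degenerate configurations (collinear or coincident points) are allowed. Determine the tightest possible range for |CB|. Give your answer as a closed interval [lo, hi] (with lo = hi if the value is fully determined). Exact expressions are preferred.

|AB| ∈ [28, 42]
|BD| ∈ {35}
|CD| ∈ [28, 42]
|AD| ∈ [0, 77]
|BC| ∈ [0, 77]
|AC| ∈ [0, 119]

|CB| ∈ [0, 77]  (≈ [0.0000, 77.0000])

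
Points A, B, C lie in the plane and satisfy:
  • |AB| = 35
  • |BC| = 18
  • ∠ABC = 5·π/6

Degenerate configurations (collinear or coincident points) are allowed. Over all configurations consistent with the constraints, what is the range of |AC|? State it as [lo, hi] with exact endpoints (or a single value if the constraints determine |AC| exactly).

|AB| ∈ {35}
|BC| ∈ {18}
|AC| ∈ {√(630·√(3) + 1549)}

|AC| = √(630·√(3) + 1549)  (≈ 51.3828)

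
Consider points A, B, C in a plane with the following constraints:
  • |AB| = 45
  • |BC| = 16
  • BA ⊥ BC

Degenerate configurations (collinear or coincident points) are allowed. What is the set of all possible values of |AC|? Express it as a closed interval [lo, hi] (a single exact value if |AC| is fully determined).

|AB| ∈ {45}
|BC| ∈ {16}
|AC| ∈ {√(2281)}

|AC| = √(2281)  (≈ 47.7598)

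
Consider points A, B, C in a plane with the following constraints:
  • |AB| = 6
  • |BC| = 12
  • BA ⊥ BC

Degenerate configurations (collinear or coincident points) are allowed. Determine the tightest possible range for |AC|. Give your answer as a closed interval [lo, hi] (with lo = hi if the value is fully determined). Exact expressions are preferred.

|AB| ∈ {6}
|BC| ∈ {12}
|AC| ∈ {6·√(5)}

|AC| = 6·√(5)  (≈ 13.4164)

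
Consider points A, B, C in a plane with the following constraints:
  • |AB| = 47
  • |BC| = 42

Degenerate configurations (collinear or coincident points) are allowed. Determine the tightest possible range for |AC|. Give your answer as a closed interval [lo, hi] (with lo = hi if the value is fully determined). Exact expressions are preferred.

|AB| ∈ {47}
|BC| ∈ {42}
|AC| ∈ [5, 89]

|AC| ∈ [5, 89]  (≈ [5.0000, 89.0000])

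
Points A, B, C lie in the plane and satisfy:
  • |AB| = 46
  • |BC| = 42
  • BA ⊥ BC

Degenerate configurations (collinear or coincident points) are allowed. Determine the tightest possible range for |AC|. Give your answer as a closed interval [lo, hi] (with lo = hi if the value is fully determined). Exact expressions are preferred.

|AB| ∈ {46}
|BC| ∈ {42}
|AC| ∈ {2·√(970)}

|AC| = 2·√(970)  (≈ 62.2896)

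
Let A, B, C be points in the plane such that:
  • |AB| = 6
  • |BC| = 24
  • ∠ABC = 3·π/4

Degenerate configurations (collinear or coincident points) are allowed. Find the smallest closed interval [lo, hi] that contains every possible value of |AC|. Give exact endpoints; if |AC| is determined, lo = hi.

|AB| ∈ {6}
|BC| ∈ {24}
|AC| ∈ {6·√(4·√(2) + 17)}

|AC| = 6·√(4·√(2) + 17)  (≈ 28.5595)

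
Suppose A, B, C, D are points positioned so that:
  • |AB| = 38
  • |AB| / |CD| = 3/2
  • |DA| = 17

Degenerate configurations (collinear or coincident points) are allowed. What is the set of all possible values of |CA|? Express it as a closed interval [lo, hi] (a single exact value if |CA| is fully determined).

|CA| ∈ [25/3, 127/3]  (≈ [8.3333, 42.3333])

|AB| ∈ {38}
|AD| ∈ {17}
|CD| ∈ {76/3}
|BD| ∈ [21, 55]
|AC| ∈ [25/3, 127/3]
|BC| ∈ [0, 241/3]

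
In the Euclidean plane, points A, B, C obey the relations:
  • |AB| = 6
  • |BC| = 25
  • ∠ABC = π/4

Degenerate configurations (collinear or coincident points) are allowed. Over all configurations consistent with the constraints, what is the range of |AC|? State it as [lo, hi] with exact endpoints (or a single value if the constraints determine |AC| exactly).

|AC| = √(661 - 150·√(2))  (≈ 21.1865)

|AB| ∈ {6}
|BC| ∈ {25}
|AC| ∈ {√(661 - 150·√(2))}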